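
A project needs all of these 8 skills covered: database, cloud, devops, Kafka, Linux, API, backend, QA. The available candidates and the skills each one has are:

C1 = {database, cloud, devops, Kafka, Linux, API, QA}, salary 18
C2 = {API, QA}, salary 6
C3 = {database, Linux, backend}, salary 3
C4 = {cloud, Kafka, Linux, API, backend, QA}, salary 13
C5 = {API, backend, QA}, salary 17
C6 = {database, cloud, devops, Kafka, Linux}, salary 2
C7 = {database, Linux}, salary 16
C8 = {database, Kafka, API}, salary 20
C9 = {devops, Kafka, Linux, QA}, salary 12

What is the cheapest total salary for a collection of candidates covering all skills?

C2, C3, C6 cover every skill at salary 6 + 3 + 2 = 11.
Any cover uses at least 2 candidates; among all covering selections none totals below 11.

11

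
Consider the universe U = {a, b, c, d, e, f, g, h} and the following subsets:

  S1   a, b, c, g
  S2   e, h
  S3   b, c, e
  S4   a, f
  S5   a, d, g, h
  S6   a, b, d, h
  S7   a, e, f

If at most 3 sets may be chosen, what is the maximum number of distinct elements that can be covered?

8

Choosing S1, S5, S7 covers {a, b, c, d, e, f, g, h} — 8 elements.
That is all 8 elements.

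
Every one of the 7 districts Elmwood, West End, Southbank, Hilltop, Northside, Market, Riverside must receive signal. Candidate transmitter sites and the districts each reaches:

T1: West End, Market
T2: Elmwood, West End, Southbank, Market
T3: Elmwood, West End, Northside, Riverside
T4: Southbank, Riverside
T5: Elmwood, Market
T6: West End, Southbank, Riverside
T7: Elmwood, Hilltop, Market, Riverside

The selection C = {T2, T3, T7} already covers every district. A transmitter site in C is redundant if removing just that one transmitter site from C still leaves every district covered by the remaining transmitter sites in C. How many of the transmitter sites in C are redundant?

Drop T2: Southbank uncovered — not redundant.
Drop T3: Northside uncovered — not redundant.
Drop T7: Hilltop uncovered — not redundant.
None of the transmitter sites in C is redundant.

0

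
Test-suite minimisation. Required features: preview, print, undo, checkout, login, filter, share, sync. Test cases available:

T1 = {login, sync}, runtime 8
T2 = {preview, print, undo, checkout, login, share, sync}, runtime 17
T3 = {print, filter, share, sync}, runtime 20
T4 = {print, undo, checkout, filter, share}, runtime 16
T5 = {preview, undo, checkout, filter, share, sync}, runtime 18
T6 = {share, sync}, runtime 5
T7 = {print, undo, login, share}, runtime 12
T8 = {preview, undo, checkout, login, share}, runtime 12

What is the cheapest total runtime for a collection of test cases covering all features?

T5, T7 cover every feature at runtime 18 + 12 = 30.
Any cover uses at least 2 test cases; among all covering selections none totals below 30.
Greedy by coverage-per-runtime would pick T8, T6, T4 for 33 — worse than the optimum 30.

30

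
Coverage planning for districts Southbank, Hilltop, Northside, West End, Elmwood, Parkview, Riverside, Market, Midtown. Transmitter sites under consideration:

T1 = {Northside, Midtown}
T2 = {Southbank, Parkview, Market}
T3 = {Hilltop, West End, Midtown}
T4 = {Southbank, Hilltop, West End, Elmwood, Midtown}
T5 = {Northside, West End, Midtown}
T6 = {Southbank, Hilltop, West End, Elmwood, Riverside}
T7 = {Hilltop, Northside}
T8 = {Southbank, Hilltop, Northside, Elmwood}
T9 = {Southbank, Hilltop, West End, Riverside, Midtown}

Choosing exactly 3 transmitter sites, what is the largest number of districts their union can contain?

Choosing T1, T2, T6 covers {Southbank, Hilltop, Northside, West End, Elmwood, Parkview, Riverside, Market, Midtown} — 9 districts.
That is all 9 districts.

9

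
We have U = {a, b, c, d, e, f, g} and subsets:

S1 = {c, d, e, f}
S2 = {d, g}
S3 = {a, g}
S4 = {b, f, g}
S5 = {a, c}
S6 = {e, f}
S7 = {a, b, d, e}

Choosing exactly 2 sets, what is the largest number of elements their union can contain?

Choosing S1, S3 covers {a, c, d, e, f, g} — 6 elements.
No choice of 2 sets does better; here b is left uncovered.

6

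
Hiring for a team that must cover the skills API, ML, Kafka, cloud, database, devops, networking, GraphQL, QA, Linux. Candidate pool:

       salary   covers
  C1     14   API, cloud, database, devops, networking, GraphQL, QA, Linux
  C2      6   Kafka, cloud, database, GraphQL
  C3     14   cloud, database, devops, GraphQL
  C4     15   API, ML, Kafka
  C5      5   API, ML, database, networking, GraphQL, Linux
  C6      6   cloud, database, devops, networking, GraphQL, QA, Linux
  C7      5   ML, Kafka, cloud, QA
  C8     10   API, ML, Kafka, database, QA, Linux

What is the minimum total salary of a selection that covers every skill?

C6, C8 cover every skill at salary 6 + 10 = 16.
Any cover uses at least 2 candidates; among all covering selections none totals below 16.

16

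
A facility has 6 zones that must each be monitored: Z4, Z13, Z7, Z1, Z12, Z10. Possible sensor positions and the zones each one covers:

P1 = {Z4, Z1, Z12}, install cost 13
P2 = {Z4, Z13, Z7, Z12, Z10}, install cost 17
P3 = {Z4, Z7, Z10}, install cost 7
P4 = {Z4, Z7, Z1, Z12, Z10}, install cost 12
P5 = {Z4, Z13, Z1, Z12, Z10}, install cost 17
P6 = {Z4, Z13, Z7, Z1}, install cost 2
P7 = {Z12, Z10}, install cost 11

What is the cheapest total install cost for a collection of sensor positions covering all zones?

13

P6, P7 cover every zone at install cost 2 + 11 = 13.
Any cover uses at least 2 sensor positions; among all covering selections none totals below 13.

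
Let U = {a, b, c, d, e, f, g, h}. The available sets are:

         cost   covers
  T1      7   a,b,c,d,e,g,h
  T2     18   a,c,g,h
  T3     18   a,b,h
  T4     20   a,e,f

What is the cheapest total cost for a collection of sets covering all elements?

T1, T4 cover every element at cost 7 + 20 = 27.
Any cover uses at least 2 sets; among all covering selections none totals below 27.

27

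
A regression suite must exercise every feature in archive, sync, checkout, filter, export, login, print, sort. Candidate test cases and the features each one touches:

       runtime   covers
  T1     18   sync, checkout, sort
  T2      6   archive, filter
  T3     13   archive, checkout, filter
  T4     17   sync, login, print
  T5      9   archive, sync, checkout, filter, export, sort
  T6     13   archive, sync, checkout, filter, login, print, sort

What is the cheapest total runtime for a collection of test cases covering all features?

T5, T6 cover every feature at runtime 9 + 13 = 22.
Any cover uses at least 2 test cases; among all covering selections none totals below 22.

22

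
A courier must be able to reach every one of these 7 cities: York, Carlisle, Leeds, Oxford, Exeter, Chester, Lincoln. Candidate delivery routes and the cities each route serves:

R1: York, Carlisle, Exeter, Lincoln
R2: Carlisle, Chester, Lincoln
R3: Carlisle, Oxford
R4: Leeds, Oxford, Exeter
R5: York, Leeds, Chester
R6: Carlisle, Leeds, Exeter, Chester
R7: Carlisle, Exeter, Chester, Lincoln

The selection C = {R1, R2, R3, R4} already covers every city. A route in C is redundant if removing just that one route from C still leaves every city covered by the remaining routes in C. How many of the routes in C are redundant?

Drop R1: York uncovered — not redundant.
Drop R2: Chester uncovered — not redundant.
Drop R3: the rest still cover every city — redundant.
Drop R4: Leeds uncovered — not redundant.
1 redundant: R3.

1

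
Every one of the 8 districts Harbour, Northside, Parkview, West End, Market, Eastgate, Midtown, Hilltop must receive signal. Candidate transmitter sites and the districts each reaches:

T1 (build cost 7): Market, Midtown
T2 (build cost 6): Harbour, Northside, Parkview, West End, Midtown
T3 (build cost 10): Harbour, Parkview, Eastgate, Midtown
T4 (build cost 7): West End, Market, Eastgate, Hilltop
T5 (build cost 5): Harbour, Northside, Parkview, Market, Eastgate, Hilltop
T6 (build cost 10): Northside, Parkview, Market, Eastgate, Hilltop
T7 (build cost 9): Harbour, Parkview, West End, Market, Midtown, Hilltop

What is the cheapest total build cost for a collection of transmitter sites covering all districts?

11

T2, T5 cover every district at build cost 6 + 5 = 11.
Any cover uses at least 2 transmitter sites; among all covering selections none totals below 11.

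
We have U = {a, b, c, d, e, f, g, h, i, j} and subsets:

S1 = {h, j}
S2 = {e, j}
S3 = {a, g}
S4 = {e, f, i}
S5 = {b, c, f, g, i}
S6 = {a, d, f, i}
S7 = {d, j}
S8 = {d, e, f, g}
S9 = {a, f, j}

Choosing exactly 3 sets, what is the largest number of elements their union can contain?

9

Choosing S1, S5, S6 covers {a, b, c, d, f, g, h, i, j} — 9 elements.
No choice of 3 sets does better; here e is left uncovered.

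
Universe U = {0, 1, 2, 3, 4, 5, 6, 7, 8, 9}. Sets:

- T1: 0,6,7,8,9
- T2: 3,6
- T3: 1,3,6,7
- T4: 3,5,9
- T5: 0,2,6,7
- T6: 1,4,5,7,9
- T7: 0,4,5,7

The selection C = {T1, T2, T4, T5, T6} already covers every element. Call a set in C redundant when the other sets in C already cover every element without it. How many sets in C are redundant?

2

Drop T1: 8 uncovered — not redundant.
Drop T2: the rest still cover every element — redundant.
Drop T4: the rest still cover every element — redundant.
Drop T5: 2 uncovered — not redundant.
Drop T6: 1, 4 uncovered — not redundant.
2 redundant: T2, T4.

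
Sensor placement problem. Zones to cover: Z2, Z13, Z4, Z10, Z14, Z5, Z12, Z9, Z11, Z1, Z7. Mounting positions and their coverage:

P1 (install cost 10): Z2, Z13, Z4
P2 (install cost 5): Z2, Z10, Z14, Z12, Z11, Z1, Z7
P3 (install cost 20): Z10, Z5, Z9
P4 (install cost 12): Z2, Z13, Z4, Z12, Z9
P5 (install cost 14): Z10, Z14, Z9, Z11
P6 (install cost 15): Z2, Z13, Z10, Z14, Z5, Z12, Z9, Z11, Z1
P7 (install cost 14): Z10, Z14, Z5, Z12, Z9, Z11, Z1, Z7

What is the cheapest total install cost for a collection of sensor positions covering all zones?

24

P1, P7 cover every zone at install cost 10 + 14 = 24.
Any cover uses at least 2 sensor positions; among all covering selections none totals below 24.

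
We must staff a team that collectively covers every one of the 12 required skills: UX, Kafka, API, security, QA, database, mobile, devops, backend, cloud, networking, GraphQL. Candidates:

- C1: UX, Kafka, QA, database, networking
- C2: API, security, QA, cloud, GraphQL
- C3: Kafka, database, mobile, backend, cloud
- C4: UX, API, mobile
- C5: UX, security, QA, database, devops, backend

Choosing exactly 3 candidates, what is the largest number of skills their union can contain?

11

Choosing C1, C2, C3 covers {UX, Kafka, API, security, QA, database, mobile, backend, cloud, networking, GraphQL} — 11 skills.
No choice of 3 candidates does better; here devops is left uncovered.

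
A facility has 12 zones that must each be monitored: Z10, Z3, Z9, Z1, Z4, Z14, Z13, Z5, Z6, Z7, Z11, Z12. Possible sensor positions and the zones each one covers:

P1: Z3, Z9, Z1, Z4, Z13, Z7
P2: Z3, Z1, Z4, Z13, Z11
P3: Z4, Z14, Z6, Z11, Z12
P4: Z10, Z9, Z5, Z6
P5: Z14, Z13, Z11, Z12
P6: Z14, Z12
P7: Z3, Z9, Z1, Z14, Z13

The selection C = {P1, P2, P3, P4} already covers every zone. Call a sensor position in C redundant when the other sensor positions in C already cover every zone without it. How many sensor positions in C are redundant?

1

Drop P1: Z7 uncovered — not redundant.
Drop P2: the rest still cover every zone — redundant.
Drop P3: Z14, Z12 uncovered — not redundant.
Drop P4: Z10, Z5 uncovered — not redundant.
1 redundant: P2.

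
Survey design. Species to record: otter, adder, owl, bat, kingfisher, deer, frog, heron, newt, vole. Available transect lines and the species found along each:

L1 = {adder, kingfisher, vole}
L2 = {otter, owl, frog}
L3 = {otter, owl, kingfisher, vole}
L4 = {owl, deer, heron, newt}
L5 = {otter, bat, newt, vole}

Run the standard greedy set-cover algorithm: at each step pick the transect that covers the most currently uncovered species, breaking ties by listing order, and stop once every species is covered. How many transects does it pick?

5

Pick 1: L3 covers 4 new species (otter, owl, kingfisher, vole).
Pick 2: L4 covers 3 new species (deer, heron, newt).
Pick 3: L1 covers 1 new species (adder).
Pick 4: L2 covers 1 new species (frog).
Pick 5: L5 covers 1 new species (bat).
Greedy uses 5 transects. (The true minimum is 4.)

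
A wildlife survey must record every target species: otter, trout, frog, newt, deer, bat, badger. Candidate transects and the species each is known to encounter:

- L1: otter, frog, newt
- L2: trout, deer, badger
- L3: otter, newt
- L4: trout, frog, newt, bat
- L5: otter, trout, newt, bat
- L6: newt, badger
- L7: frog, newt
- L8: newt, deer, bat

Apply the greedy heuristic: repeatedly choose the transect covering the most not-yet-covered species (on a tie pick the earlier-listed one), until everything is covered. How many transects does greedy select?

Pick 1: L4 covers 4 new species (trout, frog, newt, bat).
Pick 2: L2 covers 2 new species (deer, badger).
Pick 3: L1 covers 1 new species (otter).
Greedy uses 3 transects.

3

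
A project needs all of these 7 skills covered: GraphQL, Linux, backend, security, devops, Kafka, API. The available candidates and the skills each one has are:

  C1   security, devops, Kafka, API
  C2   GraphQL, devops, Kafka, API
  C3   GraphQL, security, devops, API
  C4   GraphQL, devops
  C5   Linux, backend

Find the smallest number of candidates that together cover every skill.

3

C1, C2, C5 together cover {GraphQL, Linux, backend, security, devops, Kafka, API} — every skill.
No 2 of the 5 candidates cover everything (all 10 pairs fall short), so 3 is minimum.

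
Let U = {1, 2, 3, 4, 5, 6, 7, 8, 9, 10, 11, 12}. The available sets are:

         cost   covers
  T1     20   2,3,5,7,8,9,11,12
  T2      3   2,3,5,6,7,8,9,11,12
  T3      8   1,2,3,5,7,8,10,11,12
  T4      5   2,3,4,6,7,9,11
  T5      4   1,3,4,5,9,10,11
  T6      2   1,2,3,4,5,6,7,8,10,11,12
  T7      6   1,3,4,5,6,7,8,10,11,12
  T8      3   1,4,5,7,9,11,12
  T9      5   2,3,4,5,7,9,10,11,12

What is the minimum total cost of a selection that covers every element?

5

T2, T6 cover every element at cost 3 + 2 = 5.
Any cover uses at least 2 sets; among all covering selections none totals below 5.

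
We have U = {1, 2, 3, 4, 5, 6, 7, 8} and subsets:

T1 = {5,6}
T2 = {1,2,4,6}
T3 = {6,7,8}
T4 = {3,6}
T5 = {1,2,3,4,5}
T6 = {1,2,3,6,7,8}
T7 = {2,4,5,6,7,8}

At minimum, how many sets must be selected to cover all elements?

T3, T5 together cover {1, 2, 3, 4, 5, 6, 7, 8} — every element.
No single set contains all 8 elements, so 2 is optimal.

2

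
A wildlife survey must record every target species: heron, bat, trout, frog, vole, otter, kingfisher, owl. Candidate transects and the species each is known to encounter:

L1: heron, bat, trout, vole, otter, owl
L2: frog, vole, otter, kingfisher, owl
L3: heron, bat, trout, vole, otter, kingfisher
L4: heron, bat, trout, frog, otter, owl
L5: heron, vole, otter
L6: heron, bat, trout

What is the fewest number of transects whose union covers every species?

2

L1, L2 together cover {heron, bat, trout, frog, vole, otter, kingfisher, owl} — every species.
No single transect contains all 8 species, so 2 is optimal.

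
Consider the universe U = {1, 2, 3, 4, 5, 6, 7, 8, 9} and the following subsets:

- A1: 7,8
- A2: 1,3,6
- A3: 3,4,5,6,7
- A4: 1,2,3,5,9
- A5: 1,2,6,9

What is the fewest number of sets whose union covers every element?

3

A1, A3, A4 together cover {1, 2, 3, 4, 5, 6, 7, 8, 9} — every element.
No 2 of the 5 sets cover everything (all 10 pairs fall short), so 3 is minimum.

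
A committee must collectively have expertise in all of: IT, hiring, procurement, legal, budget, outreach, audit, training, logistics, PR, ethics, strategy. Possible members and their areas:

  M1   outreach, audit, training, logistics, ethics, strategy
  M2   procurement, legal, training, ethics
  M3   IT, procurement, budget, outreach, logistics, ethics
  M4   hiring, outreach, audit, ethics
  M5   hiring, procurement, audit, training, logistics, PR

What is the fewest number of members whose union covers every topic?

M1, M2, M3, M5 together cover {IT, hiring, procurement, legal, budget, outreach, audit, training, logistics, PR, ethics, strategy} — every topic.
No 3 of the 5 members cover everything (all 10 triples fall short), so 4 is minimum.

4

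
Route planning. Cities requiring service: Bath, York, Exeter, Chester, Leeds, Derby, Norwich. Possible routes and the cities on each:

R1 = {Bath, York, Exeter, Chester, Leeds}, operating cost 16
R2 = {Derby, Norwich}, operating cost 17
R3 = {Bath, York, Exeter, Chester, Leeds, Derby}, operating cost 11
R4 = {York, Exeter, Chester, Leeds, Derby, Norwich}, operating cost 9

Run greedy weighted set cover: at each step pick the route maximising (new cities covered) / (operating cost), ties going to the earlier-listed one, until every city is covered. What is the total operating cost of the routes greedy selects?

Pick 1: R4 adds 6 new (York, Exeter, Chester, Leeds, Derby, Norwich) at operating cost 9 (ratio 6/9).
Pick 2: R3 adds 1 new (Bath) at operating cost 11 (ratio 1/11).
Greedy total operating cost: 9 + 11 = 20.

20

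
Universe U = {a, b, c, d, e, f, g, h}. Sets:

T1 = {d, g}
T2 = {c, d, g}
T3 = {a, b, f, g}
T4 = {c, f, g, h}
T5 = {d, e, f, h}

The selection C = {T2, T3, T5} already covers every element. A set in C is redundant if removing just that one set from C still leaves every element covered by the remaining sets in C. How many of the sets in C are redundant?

Drop T2: c uncovered — not redundant.
Drop T3: a, b uncovered — not redundant.
Drop T5: e, h uncovered — not redundant.
None of the sets in C is redundant.

0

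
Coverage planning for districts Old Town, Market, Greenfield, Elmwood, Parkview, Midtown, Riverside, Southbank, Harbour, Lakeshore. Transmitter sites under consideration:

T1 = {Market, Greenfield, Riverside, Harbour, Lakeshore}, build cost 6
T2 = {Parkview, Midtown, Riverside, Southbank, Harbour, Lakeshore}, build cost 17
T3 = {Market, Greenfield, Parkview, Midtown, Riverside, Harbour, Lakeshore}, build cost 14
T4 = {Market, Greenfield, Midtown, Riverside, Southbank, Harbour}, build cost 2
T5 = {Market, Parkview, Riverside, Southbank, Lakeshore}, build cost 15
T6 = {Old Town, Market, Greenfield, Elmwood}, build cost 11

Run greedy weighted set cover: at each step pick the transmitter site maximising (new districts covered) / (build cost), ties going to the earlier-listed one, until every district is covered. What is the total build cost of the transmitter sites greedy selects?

Pick 1: T4 adds 6 new (Market, Greenfield, Midtown, Riverside, Southbank, Harbour) at build cost 2 (ratio 6/2).
Pick 2: T6 adds 2 new (Old Town, Elmwood) at build cost 11 (ratio 2/11).
Pick 3: T1 adds 1 new (Lakeshore) at build cost 6 (ratio 1/6).
Pick 4: T3 adds 1 new (Parkview) at build cost 14 (ratio 1/14).
Greedy total build cost: 2 + 11 + 6 + 14 = 33. (The true optimum is 27, so greedy overshoots here.)

33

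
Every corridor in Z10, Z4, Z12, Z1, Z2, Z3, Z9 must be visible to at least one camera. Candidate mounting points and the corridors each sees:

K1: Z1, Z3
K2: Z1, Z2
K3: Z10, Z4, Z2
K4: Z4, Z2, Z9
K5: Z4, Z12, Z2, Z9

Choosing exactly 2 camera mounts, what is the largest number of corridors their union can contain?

Choosing K1, K5 covers {Z4, Z12, Z1, Z2, Z3, Z9} — 6 corridors.
No choice of 2 camera mounts does better; here Z10 is left uncovered.

6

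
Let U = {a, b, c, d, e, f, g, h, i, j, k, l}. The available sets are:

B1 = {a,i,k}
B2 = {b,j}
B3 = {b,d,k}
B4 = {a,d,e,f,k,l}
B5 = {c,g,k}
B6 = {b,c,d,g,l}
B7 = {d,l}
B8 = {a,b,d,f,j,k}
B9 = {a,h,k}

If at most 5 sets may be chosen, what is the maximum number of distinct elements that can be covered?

Choosing B1, B2, B4, B5, B9 covers {a, b, c, d, e, f, g, h, i, j, k, l} — 12 elements.
That is all 12 elements.

12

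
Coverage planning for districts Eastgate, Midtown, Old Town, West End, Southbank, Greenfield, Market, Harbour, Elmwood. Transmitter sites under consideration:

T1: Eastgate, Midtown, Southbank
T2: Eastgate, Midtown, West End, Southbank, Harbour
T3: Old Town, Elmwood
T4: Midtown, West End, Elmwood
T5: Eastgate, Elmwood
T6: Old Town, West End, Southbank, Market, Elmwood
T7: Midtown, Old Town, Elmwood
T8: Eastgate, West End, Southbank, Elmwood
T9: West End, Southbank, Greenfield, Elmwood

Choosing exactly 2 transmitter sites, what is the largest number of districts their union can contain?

8

Choosing T2, T6 covers {Eastgate, Midtown, Old Town, West End, Southbank, Market, Harbour, Elmwood} — 8 districts.
No choice of 2 transmitter sites does better; here Greenfield is left uncovered.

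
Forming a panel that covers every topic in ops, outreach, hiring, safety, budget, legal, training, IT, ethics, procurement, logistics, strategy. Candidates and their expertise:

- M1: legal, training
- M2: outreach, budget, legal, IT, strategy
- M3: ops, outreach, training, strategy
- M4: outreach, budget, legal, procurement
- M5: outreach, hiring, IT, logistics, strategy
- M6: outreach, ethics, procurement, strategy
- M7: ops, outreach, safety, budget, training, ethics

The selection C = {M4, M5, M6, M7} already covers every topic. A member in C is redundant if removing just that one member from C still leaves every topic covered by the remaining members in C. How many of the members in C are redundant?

Drop M4: legal uncovered — not redundant.
Drop M5: hiring, IT, logistics uncovered — not redundant.
Drop M6: the rest still cover every topic — redundant.
Drop M7: ops, safety, training uncovered — not redundant.
1 redundant: M6.

1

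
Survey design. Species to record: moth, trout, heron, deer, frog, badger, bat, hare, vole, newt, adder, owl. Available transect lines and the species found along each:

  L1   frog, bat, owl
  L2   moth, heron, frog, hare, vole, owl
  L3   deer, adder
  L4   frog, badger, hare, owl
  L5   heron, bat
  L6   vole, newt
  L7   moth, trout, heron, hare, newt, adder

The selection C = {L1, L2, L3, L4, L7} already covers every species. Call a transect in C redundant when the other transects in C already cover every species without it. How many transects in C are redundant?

Drop L1: bat uncovered — not redundant.
Drop L2: vole uncovered — not redundant.
Drop L3: deer uncovered — not redundant.
Drop L4: badger uncovered — not redundant.
Drop L7: trout, newt uncovered — not redundant.
None of the transects in C is redundant.

0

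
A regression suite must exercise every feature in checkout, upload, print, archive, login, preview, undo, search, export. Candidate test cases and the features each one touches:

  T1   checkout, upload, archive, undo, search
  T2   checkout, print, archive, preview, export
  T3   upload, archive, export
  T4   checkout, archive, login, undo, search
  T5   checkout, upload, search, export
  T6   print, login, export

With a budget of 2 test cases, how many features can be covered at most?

8

Choosing T1, T2 covers {checkout, upload, print, archive, preview, undo, search, export} — 8 features.
No choice of 2 test cases does better; here login is left uncovered.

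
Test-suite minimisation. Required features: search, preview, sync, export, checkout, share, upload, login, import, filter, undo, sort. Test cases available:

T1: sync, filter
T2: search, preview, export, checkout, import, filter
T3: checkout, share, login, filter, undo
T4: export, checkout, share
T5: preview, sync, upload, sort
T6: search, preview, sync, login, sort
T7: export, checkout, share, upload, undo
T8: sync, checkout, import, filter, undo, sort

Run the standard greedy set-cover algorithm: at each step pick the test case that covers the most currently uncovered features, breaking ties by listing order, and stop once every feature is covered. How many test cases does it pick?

3

Pick 1: T2 covers 6 new features (search, preview, export, checkout, import, filter).
Pick 2: T3 covers 3 new features (share, login, undo).
Pick 3: T5 covers 3 new features (sync, upload, sort).
Greedy uses 3 test cases.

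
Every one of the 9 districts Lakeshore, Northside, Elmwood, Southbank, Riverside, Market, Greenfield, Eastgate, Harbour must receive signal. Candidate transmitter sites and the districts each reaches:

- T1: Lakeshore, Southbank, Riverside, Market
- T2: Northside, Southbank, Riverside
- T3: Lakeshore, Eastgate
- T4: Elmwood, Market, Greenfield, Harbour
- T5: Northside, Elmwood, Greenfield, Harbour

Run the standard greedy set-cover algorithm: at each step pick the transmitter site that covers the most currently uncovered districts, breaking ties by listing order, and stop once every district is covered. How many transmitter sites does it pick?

3

Pick 1: T1 covers 4 new districts (Lakeshore, Southbank, Riverside, Market).
Pick 2: T5 covers 4 new districts (Northside, Elmwood, Greenfield, Harbour).
Pick 3: T3 covers 1 new districts (Eastgate).
Greedy uses 3 transmitter sites.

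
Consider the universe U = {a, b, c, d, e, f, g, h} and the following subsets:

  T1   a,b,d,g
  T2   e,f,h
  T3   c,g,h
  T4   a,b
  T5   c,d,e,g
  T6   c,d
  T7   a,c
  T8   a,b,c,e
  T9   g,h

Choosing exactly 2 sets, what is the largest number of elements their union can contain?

7

Choosing T1, T2 covers {a, b, d, e, f, g, h} — 7 elements.
No choice of 2 sets does better; here c is left uncovered.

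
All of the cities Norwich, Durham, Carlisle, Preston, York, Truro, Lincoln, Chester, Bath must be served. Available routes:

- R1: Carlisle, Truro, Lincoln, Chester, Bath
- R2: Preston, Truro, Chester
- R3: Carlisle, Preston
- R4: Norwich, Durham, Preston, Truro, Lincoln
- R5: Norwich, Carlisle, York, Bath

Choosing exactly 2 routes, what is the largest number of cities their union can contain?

Choosing R1, R4 covers {Norwich, Durham, Carlisle, Preston, Truro, Lincoln, Chester, Bath} — 8 cities.
No choice of 2 routes does better; here York is left uncovered.

8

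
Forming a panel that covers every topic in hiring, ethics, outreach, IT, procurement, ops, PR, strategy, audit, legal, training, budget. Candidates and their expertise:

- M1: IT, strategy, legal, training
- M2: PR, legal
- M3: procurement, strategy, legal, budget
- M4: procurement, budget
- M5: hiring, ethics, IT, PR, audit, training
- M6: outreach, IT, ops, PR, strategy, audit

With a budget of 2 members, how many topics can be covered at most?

Choosing M3, M5 covers {hiring, ethics, IT, procurement, PR, strategy, audit, legal, training, budget} — 10 topics.
No choice of 2 members does better; here outreach, ops are left uncovered.

10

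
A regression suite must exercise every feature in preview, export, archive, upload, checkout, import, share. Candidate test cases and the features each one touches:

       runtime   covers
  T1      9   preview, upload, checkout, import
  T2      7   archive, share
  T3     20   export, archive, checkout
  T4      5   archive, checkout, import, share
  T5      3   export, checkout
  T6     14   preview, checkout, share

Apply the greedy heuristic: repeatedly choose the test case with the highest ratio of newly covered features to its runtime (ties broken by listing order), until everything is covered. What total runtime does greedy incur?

17

Pick 1: T4 adds 4 new (archive, checkout, import, share) at runtime 5 (ratio 4/5).
Pick 2: T5 adds 1 new (export) at runtime 3 (ratio 1/3).
Pick 3: T1 adds 2 new (preview, upload) at runtime 9 (ratio 2/9).
Greedy total runtime: 5 + 3 + 9 = 17.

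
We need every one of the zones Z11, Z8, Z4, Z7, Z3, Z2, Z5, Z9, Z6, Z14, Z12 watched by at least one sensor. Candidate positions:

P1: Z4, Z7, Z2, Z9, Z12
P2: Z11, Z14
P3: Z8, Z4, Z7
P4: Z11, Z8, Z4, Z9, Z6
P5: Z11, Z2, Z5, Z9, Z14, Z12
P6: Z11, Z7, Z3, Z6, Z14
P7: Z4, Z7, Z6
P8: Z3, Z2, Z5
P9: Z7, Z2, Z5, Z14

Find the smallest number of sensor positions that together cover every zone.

3

P3, P5, P6 together cover {Z11, Z8, Z4, Z7, Z3, Z2, Z5, Z9, Z6, Z14, Z12} — every zone.
No 2 of the 9 sensor positions cover everything (all 36 pairs fall short), so 3 is minimum.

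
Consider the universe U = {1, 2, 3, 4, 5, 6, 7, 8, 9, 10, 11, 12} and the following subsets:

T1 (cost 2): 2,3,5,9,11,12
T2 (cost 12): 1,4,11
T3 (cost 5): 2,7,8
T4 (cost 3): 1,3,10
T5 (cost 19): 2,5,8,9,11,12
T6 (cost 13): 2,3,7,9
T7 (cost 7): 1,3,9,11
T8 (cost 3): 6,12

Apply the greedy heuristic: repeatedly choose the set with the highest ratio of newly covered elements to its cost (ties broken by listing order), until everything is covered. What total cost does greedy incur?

Pick 1: T1 adds 6 new (2, 3, 5, 9, 11, 12) at cost 2 (ratio 6/2).
Pick 2: T4 adds 2 new (1, 10) at cost 3 (ratio 2/3).
Pick 3: T3 adds 2 new (7, 8) at cost 5 (ratio 2/5).
Pick 4: T8 adds 1 new (6) at cost 3 (ratio 1/3).
Pick 5: T2 adds 1 new (4) at cost 12 (ratio 1/12).
Greedy total cost: 2 + 3 + 5 + 3 + 12 = 25.

25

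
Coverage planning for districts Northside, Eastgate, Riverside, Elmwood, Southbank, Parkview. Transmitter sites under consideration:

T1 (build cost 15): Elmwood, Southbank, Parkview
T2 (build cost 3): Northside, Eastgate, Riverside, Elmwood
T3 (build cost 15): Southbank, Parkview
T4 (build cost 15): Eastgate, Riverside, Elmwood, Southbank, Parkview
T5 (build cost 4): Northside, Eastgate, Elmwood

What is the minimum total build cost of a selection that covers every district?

18

T1, T2 cover every district at build cost 15 + 3 = 18.
Any cover uses at least 2 transmitter sites; among all covering selections none totals below 18.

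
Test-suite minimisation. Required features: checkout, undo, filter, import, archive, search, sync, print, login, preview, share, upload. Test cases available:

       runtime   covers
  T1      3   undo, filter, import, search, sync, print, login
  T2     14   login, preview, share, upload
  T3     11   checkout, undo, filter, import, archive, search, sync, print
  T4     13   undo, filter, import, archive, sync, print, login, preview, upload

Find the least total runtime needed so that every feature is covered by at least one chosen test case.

25

T2, T3 cover every feature at runtime 14 + 11 = 25.
Any cover uses at least 2 test cases; among all covering selections none totals below 25.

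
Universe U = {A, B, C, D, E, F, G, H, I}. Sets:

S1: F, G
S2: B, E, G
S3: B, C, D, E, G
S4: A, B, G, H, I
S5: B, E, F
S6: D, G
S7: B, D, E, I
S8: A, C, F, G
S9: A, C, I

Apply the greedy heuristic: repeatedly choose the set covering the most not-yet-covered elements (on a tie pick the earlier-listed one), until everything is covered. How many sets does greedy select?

3

Pick 1: S3 covers 5 new elements (B, C, D, E, G).
Pick 2: S4 covers 3 new elements (A, H, I).
Pick 3: S1 covers 1 new elements (F).
Greedy uses 3 sets.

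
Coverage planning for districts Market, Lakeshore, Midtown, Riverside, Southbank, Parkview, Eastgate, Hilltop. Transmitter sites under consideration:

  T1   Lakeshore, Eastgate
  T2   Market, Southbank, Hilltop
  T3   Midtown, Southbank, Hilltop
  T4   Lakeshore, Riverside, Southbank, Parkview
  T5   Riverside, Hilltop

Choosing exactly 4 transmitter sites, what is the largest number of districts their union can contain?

8

Choosing T1, T2, T3, T4 covers {Market, Lakeshore, Midtown, Riverside, Southbank, Parkview, Eastgate, Hilltop} — 8 districts.
That is all 8 districts.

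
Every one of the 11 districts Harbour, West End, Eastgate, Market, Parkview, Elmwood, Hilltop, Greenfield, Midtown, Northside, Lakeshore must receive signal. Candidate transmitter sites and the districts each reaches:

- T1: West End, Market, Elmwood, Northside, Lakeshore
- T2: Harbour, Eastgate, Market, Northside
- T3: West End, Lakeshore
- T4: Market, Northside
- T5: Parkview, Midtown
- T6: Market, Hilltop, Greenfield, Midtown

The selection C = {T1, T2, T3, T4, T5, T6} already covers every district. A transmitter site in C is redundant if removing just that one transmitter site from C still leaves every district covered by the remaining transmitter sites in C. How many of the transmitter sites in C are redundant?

Drop T1: Elmwood uncovered — not redundant.
Drop T2: Harbour, Eastgate uncovered — not redundant.
Drop T3: the rest still cover every district — redundant.
Drop T4: the rest still cover every district — redundant.
Drop T5: Parkview uncovered — not redundant.
Drop T6: Hilltop, Greenfield uncovered — not redundant.
2 redundant: T3, T4.

2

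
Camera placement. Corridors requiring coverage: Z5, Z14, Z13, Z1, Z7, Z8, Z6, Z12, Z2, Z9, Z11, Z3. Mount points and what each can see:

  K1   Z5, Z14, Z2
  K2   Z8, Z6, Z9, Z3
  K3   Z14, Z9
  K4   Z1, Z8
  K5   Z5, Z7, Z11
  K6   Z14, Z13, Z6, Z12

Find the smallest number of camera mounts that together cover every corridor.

5

K1, K2, K4, K5, K6 together cover {Z5, Z14, Z13, Z1, Z7, Z8, Z6, Z12, Z2, Z9, Z11, Z3} — every corridor.
No 4 of the 6 camera mounts cover everything (all 15 size-4 selections fall short), so 5 is minimum.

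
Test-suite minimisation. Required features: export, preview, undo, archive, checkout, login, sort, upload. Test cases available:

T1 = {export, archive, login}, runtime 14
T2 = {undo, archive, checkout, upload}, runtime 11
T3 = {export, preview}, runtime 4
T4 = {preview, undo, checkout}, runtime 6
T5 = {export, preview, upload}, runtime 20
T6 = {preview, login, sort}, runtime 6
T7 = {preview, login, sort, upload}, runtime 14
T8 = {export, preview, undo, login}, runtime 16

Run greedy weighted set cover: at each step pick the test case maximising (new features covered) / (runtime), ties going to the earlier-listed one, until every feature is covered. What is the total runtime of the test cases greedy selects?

Pick 1: T3 adds 2 new (export, preview) at runtime 4 (ratio 2/4).
Pick 2: T2 adds 4 new (undo, archive, checkout, upload) at runtime 11 (ratio 4/11).
Pick 3: T6 adds 2 new (login, sort) at runtime 6 (ratio 2/6).
Greedy total runtime: 4 + 11 + 6 = 21.

21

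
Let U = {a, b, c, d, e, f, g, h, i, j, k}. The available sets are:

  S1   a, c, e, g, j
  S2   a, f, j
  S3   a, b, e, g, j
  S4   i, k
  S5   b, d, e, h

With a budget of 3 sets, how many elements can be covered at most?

10

Choosing S1, S4, S5 covers {a, b, c, d, e, g, h, i, j, k} — 10 elements.
No choice of 3 sets does better; here f is left uncovered.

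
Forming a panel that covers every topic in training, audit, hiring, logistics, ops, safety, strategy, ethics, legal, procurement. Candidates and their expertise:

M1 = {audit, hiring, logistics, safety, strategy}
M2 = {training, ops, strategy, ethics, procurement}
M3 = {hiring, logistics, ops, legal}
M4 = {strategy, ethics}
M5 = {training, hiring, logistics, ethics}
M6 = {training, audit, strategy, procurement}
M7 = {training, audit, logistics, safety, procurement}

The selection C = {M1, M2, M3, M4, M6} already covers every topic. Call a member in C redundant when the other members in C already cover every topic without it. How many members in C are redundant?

3

Drop M1: safety uncovered — not redundant.
Drop M2: the rest still cover every topic — redundant.
Drop M3: legal uncovered — not redundant.
Drop M4: the rest still cover every topic — redundant.
Drop M6: the rest still cover every topic — redundant.
3 redundant: M2, M4, M6.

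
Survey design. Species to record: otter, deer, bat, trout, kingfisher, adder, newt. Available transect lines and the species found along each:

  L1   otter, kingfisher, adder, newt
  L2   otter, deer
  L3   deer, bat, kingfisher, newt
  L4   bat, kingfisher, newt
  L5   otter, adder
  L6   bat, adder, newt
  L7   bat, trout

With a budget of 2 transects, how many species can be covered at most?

Choosing L1, L3 covers {otter, deer, bat, kingfisher, adder, newt} — 6 species.
No choice of 2 transects does better; here trout is left uncovered.

6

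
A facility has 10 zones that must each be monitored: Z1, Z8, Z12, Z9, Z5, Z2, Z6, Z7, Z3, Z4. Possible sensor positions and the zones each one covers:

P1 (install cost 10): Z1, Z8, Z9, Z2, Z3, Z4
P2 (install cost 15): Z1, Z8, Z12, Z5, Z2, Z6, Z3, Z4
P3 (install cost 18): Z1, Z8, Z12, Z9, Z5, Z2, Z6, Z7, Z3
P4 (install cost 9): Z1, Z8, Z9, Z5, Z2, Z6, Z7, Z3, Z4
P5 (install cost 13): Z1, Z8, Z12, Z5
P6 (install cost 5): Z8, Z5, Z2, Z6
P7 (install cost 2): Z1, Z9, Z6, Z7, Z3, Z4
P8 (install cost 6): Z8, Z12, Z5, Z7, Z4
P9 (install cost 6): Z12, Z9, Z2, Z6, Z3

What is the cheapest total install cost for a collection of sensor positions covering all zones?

P6, P7, P8 cover every zone at install cost 5 + 2 + 6 = 13.
Any cover uses at least 2 sensor positions; among all covering selections none totals below 13.

13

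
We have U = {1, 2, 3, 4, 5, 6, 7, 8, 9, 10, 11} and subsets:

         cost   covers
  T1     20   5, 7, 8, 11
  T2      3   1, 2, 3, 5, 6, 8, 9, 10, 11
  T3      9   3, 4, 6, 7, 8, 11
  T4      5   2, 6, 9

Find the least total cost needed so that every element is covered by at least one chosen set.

12

T2, T3 cover every element at cost 3 + 9 = 12.
Any cover uses at least 2 sets; among all covering selections none totals below 12.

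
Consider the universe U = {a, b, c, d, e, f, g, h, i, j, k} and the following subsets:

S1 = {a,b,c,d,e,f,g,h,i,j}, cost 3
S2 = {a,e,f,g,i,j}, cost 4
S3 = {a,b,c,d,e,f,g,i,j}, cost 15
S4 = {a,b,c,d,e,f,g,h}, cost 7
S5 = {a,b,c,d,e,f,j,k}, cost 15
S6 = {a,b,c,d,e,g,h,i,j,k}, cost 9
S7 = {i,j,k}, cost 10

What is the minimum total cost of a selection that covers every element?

S1, S6 cover every element at cost 3 + 9 = 12.
Any cover uses at least 2 sets; among all covering selections none totals below 12.

12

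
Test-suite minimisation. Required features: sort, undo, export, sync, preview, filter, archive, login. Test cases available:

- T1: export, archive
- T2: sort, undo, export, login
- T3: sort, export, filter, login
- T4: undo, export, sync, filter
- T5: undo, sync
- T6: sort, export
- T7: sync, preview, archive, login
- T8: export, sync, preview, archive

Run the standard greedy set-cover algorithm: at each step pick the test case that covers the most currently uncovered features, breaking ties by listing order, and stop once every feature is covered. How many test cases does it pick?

3

Pick 1: T2 covers 4 new features (sort, undo, export, login).
Pick 2: T7 covers 3 new features (sync, preview, archive).
Pick 3: T3 covers 1 new features (filter).
Greedy uses 3 test cases.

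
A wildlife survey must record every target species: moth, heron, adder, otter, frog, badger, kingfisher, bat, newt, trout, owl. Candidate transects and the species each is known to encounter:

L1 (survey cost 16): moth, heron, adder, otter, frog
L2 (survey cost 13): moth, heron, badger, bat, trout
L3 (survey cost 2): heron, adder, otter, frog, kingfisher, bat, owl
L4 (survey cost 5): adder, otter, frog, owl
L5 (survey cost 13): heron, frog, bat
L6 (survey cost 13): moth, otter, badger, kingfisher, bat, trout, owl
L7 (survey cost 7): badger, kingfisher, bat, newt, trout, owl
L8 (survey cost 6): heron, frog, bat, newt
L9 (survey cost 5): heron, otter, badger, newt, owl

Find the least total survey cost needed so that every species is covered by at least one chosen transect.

20

L2, L3, L9 cover every species at survey cost 13 + 2 + 5 = 20.
Any cover uses at least 2 transects; among all covering selections none totals below 20.
Greedy by coverage-per-survey cost would pick L3, L7, L2 for 22 — worse than the optimum 20.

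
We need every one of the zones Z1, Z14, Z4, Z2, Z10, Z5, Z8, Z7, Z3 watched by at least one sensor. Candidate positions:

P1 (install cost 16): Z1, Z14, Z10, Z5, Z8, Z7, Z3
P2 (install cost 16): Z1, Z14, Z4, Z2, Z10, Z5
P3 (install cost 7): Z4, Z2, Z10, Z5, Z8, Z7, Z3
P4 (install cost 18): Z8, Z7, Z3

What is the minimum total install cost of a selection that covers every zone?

23

P1, P3 cover every zone at install cost 16 + 7 = 23.
Any cover uses at least 2 sensor positions; among all covering selections none totals below 23.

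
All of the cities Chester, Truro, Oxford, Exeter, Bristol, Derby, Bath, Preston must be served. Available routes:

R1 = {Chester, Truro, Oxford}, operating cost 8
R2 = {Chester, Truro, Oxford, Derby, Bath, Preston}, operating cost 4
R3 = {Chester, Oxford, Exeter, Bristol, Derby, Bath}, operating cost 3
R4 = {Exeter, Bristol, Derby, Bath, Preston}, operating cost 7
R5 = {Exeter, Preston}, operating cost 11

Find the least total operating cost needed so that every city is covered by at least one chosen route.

R2, R3 cover every city at operating cost 4 + 3 = 7.
Any cover uses at least 2 routes; among all covering selections none totals below 7.

7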